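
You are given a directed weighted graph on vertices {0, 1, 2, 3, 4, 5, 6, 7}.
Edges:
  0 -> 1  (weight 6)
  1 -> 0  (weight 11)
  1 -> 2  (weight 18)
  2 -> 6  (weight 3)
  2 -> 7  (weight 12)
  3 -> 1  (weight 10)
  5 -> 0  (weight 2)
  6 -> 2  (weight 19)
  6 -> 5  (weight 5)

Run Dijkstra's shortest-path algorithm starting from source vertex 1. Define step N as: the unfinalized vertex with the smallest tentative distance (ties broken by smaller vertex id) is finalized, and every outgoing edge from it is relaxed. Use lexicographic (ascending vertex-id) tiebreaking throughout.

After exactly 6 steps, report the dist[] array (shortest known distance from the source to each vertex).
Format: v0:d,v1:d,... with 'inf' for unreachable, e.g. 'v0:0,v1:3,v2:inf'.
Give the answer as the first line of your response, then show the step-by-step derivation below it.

v0:11,v1:0,v2:18,v3:inf,v4:inf,v5:26,v6:21,v7:30

step 1: dist = v0:11,v1:0,v2:18,v3:inf,v4:inf,v5:inf,v6:inf,v7:inf
step 2: dist = v0:11,v1:0,v2:18,v3:inf,v4:inf,v5:inf,v6:inf,v7:inf
step 3: dist = v0:11,v1:0,v2:18,v3:inf,v4:inf,v5:inf,v6:21,v7:30
step 4: dist = v0:11,v1:0,v2:18,v3:inf,v4:inf,v5:26,v6:21,v7:30
step 5: dist = v0:11,v1:0,v2:18,v3:inf,v4:inf,v5:26,v6:21,v7:30
step 6: dist = v0:11,v1:0,v2:18,v3:inf,v4:inf,v5:26,v6:21,v7:30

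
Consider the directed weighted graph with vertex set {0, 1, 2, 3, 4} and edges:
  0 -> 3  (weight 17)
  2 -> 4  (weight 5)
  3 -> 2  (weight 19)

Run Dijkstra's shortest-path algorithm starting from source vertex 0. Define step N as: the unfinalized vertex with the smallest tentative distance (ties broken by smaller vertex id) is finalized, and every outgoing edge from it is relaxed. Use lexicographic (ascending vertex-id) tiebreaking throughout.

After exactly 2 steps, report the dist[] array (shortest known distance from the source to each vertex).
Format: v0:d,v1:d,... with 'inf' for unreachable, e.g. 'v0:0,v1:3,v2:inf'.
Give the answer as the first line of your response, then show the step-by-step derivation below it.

v0:0,v1:inf,v2:36,v3:17,v4:inf

step 1: dist = v0:0,v1:inf,v2:inf,v3:17,v4:inf
step 2: dist = v0:0,v1:inf,v2:36,v3:17,v4:inf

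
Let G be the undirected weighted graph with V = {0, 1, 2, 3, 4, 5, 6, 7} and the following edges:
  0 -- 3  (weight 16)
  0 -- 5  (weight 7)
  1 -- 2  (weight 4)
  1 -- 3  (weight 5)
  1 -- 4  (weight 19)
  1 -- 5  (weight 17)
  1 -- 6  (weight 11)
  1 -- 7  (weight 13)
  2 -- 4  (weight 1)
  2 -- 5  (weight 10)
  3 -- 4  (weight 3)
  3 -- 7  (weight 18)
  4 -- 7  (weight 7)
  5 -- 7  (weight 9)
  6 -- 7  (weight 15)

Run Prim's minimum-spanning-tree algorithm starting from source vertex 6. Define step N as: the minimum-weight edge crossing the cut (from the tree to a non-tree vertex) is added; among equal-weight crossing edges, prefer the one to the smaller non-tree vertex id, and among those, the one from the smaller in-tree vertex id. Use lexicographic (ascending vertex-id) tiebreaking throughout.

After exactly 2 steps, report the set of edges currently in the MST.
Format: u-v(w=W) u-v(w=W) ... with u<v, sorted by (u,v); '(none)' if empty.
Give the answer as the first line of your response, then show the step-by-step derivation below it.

1-2(w=4) 1-6(w=11)

step 1: add edge 1-6 (w=11); MST = {1-6(w=11)}
step 2: add edge 1-2 (w=4); MST = {1-2(w=4) 1-6(w=11)}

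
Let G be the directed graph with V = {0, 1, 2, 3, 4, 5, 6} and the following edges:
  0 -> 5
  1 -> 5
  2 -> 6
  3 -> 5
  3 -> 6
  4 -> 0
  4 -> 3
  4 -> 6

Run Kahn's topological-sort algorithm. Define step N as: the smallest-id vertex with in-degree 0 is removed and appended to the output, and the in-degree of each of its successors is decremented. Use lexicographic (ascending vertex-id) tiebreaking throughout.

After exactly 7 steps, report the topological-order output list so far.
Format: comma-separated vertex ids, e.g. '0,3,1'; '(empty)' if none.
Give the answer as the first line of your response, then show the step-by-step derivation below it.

1,2,4,0,3,5,6

step 1: output 1; order=[1]; indeg=(1,0,0,1,0,2,3)
step 2: output 2; order=[1,2]; indeg=(1,0,0,1,0,2,2)
step 3: output 4; order=[1,2,4]; indeg=(0,0,0,0,0,2,1)
step 4: output 0; order=[1,2,4,0]; indeg=(0,0,0,0,0,1,1)
step 5: output 3; order=[1,2,4,0,3]; indeg=(0,0,0,0,0,0,0)
step 6: output 5; order=[1,2,4,0,3,5]; indeg=(0,0,0,0,0,0,0)
step 7: output 6; order=[1,2,4,0,3,5,6]; indeg=(0,0,0,0,0,0,0)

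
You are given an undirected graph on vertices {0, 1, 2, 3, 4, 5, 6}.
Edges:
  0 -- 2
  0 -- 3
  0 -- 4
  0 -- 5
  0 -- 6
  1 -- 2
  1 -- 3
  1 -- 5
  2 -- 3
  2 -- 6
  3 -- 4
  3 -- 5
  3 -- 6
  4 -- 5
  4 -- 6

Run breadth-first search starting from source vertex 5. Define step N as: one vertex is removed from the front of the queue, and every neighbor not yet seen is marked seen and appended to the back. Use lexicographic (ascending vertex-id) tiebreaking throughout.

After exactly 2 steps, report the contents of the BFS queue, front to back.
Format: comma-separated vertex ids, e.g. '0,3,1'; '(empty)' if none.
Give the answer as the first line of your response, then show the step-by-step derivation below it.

1,3,4,2,6

step 1: dequeue 5; queue=[0,1,3,4]; order=5
step 2: dequeue 0; queue=[1,3,4,2,6]; order=5,0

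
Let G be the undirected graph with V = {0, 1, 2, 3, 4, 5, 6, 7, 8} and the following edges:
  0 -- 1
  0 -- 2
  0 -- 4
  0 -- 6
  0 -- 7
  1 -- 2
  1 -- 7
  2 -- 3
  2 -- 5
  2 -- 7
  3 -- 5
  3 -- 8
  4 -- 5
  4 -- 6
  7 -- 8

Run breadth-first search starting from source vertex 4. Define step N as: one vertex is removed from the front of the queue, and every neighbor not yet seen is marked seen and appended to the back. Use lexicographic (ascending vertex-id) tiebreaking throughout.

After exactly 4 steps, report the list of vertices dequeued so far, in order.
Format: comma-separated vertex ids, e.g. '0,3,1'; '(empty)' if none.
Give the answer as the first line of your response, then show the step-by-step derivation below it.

4,0,5,6

step 1: dequeue 4; queue=[0,5,6]; order=4
step 2: dequeue 0; queue=[5,6,1,2,7]; order=4,0
step 3: dequeue 5; queue=[6,1,2,7,3]; order=4,0,5
step 4: dequeue 6; queue=[1,2,7,3]; order=4,0,5,6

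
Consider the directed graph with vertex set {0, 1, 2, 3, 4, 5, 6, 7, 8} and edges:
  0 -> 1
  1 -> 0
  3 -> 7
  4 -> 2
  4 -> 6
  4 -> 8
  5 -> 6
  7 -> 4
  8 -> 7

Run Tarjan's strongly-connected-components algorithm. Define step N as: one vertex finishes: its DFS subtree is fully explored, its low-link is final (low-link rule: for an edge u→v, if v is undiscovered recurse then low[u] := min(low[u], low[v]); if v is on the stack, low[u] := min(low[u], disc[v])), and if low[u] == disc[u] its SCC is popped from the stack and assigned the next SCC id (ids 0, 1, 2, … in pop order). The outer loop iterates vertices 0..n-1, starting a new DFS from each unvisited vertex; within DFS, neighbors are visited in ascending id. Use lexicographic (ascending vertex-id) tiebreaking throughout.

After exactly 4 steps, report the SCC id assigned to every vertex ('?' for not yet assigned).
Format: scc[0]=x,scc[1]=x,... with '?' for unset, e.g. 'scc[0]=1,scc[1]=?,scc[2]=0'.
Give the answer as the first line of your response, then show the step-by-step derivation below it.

scc[0]=0,scc[1]=0,scc[2]=1,scc[3]=?,scc[4]=?,scc[5]=?,scc[6]=2,scc[7]=?,scc[8]=?

step 1: low=(low[0]=0,low[1]=0,low[2]=?,low[3]=?,low[4]=?,low[5]=?,low[6]=?,low[7]=?,low[8]=?); scc=(scc[0]=?,scc[1]=?,scc[2]=?,scc[3]=?,scc[4]=?,scc[5]=?,scc[6]=?,scc[7]=?,scc[8]=?)
step 2: low=(low[0]=0,low[1]=0,low[2]=?,low[3]=?,low[4]=?,low[5]=?,low[6]=?,low[7]=?,low[8]=?); scc=(scc[0]=0,scc[1]=0,scc[2]=?,scc[3]=?,scc[4]=?,scc[5]=?,scc[6]=?,scc[7]=?,scc[8]=?)
step 3: low=(low[0]=0,low[1]=0,low[2]=2,low[3]=?,low[4]=?,low[5]=?,low[6]=?,low[7]=?,low[8]=?); scc=(scc[0]=0,scc[1]=0,scc[2]=1,scc[3]=?,scc[4]=?,scc[5]=?,scc[6]=?,scc[7]=?,scc[8]=?)
step 4: low=(low[0]=0,low[1]=0,low[2]=2,low[3]=3,low[4]=5,low[5]=?,low[6]=6,low[7]=4,low[8]=?); scc=(scc[0]=0,scc[1]=0,scc[2]=1,scc[3]=?,scc[4]=?,scc[5]=?,scc[6]=2,scc[7]=?,scc[8]=?)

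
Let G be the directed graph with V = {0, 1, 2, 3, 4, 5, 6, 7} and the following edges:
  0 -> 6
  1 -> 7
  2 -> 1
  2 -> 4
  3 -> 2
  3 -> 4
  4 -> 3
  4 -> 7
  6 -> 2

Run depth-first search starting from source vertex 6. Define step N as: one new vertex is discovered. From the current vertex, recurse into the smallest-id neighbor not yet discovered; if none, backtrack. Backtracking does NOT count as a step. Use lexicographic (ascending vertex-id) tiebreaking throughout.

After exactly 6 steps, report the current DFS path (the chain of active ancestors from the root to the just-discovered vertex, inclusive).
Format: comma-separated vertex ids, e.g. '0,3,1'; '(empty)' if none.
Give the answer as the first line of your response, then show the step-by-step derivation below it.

6,2,4,3

step 1: discover 6; path=6; order=6
step 2: discover 2; path=6>2; order=6,2
step 3: discover 1; path=6>2>1; order=6,2,1
step 4: discover 7; path=6>2>1>7; order=6,2,1,7
step 5: discover 4; path=6>2>4; order=6,2,1,7,4
step 6: discover 3; path=6>2>4>3; order=6,2,1,7,4,3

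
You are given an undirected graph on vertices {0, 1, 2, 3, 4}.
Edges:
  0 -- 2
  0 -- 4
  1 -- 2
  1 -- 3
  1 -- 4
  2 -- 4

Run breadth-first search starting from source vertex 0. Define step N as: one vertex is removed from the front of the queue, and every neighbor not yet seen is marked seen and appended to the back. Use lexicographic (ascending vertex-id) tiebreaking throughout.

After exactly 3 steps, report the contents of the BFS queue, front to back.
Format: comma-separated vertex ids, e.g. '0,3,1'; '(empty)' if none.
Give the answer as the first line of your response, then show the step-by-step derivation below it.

1

step 1: dequeue 0; queue=[2,4]; order=0
step 2: dequeue 2; queue=[4,1]; order=0,2
step 3: dequeue 4; queue=[1]; order=0,2,4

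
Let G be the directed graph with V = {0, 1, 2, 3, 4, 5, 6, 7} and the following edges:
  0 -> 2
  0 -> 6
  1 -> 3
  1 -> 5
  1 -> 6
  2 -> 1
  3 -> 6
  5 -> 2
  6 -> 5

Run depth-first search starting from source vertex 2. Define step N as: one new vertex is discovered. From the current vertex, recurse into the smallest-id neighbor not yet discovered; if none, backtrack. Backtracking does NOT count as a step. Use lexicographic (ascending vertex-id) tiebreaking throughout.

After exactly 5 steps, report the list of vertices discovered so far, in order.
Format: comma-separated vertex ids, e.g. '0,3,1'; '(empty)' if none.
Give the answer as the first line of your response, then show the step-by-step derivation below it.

2,1,3,6,5

step 1: discover 2; path=2; order=2
step 2: discover 1; path=2>1; order=2,1
step 3: discover 3; path=2>1>3; order=2,1,3
step 4: discover 6; path=2>1>3>6; order=2,1,3,6
step 5: discover 5; path=2>1>3>6>5; order=2,1,3,6,5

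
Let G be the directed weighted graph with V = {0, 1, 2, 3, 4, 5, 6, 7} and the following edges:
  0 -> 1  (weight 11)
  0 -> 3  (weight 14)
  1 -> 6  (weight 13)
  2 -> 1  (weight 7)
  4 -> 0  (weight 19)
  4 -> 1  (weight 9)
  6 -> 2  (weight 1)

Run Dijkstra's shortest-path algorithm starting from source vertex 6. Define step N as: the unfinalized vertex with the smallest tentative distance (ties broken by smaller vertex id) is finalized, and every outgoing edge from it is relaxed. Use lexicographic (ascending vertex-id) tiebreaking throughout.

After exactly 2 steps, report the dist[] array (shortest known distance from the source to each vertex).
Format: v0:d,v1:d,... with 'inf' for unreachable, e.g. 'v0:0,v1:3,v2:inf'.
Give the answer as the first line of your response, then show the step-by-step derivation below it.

v0:inf,v1:8,v2:1,v3:inf,v4:inf,v5:inf,v6:0,v7:inf

step 1: dist = v0:inf,v1:inf,v2:1,v3:inf,v4:inf,v5:inf,v6:0,v7:inf
step 2: dist = v0:inf,v1:8,v2:1,v3:inf,v4:inf,v5:inf,v6:0,v7:inf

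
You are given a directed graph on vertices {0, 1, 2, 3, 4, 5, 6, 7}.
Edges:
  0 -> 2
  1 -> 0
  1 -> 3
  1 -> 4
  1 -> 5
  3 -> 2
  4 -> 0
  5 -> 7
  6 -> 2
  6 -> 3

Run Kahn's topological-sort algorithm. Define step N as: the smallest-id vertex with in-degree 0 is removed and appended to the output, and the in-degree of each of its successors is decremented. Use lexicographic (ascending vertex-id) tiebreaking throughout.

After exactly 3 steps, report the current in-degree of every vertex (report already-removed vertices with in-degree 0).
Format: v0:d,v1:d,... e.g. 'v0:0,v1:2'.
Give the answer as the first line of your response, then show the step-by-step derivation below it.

v0:0,v1:0,v2:2,v3:1,v4:0,v5:0,v6:0,v7:1

step 1: output 1; order=[1]; indeg=(1,0,3,1,0,0,0,1)
step 2: output 4; order=[1,4]; indeg=(0,0,3,1,0,0,0,1)
step 3: output 0; order=[1,4,0]; indeg=(0,0,2,1,0,0,0,1)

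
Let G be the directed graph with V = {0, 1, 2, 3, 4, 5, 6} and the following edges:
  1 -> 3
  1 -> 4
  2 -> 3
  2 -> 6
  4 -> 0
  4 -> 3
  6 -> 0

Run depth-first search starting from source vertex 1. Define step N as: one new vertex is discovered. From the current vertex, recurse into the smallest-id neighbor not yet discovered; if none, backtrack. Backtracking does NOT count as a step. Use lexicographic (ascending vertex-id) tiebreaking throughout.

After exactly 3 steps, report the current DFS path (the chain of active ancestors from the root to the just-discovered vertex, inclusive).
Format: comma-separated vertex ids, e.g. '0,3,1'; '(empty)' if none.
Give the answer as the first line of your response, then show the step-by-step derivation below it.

1,4

step 1: discover 1; path=1; order=1
step 2: discover 3; path=1>3; order=1,3
step 3: discover 4; path=1>4; order=1,3,4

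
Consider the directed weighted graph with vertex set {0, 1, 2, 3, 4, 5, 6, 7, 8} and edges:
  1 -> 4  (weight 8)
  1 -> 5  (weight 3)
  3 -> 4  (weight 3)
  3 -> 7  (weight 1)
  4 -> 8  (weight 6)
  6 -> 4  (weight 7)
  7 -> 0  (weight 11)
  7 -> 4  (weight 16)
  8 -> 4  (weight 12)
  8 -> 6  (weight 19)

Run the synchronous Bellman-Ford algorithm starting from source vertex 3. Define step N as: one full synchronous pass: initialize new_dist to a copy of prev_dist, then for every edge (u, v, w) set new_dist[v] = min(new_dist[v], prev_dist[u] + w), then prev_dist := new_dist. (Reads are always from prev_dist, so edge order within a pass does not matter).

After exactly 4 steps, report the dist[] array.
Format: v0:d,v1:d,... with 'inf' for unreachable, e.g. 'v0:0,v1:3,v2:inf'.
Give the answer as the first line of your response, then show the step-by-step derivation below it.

v0:12,v1:inf,v2:inf,v3:0,v4:3,v5:inf,v6:28,v7:1,v8:9

step 1: dist = v0:inf,v1:inf,v2:inf,v3:0,v4:3,v5:inf,v6:inf,v7:1,v8:inf
step 2: dist = v0:12,v1:inf,v2:inf,v3:0,v4:3,v5:inf,v6:inf,v7:1,v8:9
step 3: dist = v0:12,v1:inf,v2:inf,v3:0,v4:3,v5:inf,v6:28,v7:1,v8:9
step 4: dist = v0:12,v1:inf,v2:inf,v3:0,v4:3,v5:inf,v6:28,v7:1,v8:9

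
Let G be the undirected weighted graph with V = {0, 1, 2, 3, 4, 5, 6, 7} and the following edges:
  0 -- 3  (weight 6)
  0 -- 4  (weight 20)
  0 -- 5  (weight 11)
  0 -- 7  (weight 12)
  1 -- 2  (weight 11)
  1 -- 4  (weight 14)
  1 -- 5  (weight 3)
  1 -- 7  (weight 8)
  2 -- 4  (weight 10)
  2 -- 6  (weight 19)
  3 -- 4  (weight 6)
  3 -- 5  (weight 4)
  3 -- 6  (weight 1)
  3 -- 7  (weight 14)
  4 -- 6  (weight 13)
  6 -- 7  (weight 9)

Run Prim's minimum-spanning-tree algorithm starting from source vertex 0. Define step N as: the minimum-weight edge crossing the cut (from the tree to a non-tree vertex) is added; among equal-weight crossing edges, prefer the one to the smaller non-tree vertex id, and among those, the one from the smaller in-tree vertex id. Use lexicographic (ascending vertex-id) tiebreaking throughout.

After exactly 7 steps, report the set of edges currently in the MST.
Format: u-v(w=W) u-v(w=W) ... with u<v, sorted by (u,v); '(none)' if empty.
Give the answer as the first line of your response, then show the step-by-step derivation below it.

0-3(w=6) 1-5(w=3) 1-7(w=8) 2-4(w=10) 3-4(w=6) 3-5(w=4) 3-6(w=1)

step 1: add edge 0-3 (w=6); MST = {0-3(w=6)}
step 2: add edge 3-6 (w=1); MST = {0-3(w=6) 3-6(w=1)}
step 3: add edge 3-5 (w=4); MST = {0-3(w=6) 3-5(w=4) 3-6(w=1)}
step 4: add edge 1-5 (w=3); MST = {0-3(w=6) 1-5(w=3) 3-5(w=4) 3-6(w=1)}
step 5: add edge 3-4 (w=6); MST = {0-3(w=6) 1-5(w=3) 3-4(w=6) 3-5(w=4) 3-6(w=1)}
step 6: add edge 1-7 (w=8); MST = {0-3(w=6) 1-5(w=3) 1-7(w=8) 3-4(w=6) 3-5(w=4) 3-6(w=1)}
step 7: add edge 2-4 (w=10); MST = {0-3(w=6) 1-5(w=3) 1-7(w=8) 2-4(w=10) 3-4(w=6) 3-5(w=4) 3-6(w=1)}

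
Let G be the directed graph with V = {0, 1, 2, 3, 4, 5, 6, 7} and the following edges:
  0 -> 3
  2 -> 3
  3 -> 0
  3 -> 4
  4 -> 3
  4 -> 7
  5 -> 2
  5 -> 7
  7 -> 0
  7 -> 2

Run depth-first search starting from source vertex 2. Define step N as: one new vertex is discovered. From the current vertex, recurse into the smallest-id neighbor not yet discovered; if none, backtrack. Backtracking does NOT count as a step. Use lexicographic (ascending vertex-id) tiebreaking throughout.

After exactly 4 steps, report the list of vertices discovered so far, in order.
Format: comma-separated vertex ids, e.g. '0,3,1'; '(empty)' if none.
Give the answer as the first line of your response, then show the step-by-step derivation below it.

2,3,0,4

step 1: discover 2; path=2; order=2
step 2: discover 3; path=2>3; order=2,3
step 3: discover 0; path=2>3>0; order=2,3,0
step 4: discover 4; path=2>3>4; order=2,3,0,4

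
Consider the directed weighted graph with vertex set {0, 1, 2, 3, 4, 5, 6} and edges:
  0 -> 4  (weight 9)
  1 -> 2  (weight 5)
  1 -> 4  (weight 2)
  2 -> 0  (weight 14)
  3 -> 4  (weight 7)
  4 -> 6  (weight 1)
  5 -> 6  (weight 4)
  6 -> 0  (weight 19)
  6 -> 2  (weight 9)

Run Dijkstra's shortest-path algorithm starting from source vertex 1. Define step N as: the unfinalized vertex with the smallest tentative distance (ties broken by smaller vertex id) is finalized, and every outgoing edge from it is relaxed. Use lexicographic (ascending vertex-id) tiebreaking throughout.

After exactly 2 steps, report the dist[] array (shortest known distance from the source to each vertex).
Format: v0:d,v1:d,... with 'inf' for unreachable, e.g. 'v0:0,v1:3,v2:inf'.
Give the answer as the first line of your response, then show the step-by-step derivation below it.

v0:inf,v1:0,v2:5,v3:inf,v4:2,v5:inf,v6:3

step 1: dist = v0:inf,v1:0,v2:5,v3:inf,v4:2,v5:inf,v6:inf
step 2: dist = v0:inf,v1:0,v2:5,v3:inf,v4:2,v5:inf,v6:3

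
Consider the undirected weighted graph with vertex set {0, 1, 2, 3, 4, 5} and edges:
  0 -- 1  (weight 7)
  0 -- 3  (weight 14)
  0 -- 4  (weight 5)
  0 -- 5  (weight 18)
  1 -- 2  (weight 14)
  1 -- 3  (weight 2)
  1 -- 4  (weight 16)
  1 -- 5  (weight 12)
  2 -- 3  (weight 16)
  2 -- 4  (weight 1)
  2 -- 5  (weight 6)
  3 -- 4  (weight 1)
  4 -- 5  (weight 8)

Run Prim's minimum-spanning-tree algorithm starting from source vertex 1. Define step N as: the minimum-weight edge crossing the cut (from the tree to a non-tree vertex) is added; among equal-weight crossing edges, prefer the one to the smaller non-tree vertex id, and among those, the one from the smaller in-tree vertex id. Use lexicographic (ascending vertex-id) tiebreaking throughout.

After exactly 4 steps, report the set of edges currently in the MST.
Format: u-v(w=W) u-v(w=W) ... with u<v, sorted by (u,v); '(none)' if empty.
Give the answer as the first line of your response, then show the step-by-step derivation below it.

0-4(w=5) 1-3(w=2) 2-4(w=1) 3-4(w=1)

step 1: add edge 1-3 (w=2); MST = {1-3(w=2)}
step 2: add edge 3-4 (w=1); MST = {1-3(w=2) 3-4(w=1)}
step 3: add edge 2-4 (w=1); MST = {1-3(w=2) 2-4(w=1) 3-4(w=1)}
step 4: add edge 0-4 (w=5); MST = {0-4(w=5) 1-3(w=2) 2-4(w=1) 3-4(w=1)}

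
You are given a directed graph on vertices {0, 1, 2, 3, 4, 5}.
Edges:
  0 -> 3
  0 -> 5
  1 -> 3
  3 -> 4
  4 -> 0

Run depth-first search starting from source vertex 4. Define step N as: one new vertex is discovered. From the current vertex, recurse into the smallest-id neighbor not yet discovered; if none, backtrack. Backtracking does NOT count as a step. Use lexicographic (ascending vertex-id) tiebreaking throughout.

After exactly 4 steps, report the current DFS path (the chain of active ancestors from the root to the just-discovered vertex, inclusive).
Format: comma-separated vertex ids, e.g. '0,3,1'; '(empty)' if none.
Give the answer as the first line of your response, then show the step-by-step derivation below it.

4,0,5

step 1: discover 4; path=4; order=4
step 2: discover 0; path=4>0; order=4,0
step 3: discover 3; path=4>0>3; order=4,0,3
step 4: discover 5; path=4>0>5; order=4,0,3,5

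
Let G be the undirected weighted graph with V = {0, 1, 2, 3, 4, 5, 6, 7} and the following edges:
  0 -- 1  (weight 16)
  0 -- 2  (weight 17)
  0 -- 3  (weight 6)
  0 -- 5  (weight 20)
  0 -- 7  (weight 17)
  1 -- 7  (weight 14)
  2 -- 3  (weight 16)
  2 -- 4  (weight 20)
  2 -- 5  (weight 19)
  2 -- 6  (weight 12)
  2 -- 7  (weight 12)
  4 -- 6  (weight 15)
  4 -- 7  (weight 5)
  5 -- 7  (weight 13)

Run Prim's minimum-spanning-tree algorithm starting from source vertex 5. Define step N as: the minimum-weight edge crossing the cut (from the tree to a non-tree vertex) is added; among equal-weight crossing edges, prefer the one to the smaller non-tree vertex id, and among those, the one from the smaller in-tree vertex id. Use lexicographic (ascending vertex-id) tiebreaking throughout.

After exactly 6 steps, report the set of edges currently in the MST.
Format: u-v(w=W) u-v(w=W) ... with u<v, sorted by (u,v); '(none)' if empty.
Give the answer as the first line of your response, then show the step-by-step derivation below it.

0-1(w=16) 1-7(w=14) 2-6(w=12) 2-7(w=12) 4-7(w=5) 5-7(w=13)

step 1: add edge 5-7 (w=13); MST = {5-7(w=13)}
step 2: add edge 4-7 (w=5); MST = {4-7(w=5) 5-7(w=13)}
step 3: add edge 2-7 (w=12); MST = {2-7(w=12) 4-7(w=5) 5-7(w=13)}
step 4: add edge 2-6 (w=12); MST = {2-6(w=12) 2-7(w=12) 4-7(w=5) 5-7(w=13)}
step 5: add edge 1-7 (w=14); MST = {1-7(w=14) 2-6(w=12) 2-7(w=12) 4-7(w=5) 5-7(w=13)}
step 6: add edge 0-1 (w=16); MST = {0-1(w=16) 1-7(w=14) 2-6(w=12) 2-7(w=12) 4-7(w=5) 5-7(w=13)}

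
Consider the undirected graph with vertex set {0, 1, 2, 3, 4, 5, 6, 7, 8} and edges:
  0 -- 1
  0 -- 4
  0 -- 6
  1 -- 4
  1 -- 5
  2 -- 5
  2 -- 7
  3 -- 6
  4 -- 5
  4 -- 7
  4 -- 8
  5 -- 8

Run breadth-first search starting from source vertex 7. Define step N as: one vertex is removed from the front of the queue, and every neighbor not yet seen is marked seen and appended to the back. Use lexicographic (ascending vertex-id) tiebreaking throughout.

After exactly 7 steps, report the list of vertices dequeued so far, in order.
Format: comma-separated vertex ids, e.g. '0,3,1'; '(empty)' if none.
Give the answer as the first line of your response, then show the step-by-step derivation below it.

7,2,4,5,0,1,8

step 1: dequeue 7; queue=[2,4]; order=7
step 2: dequeue 2; queue=[4,5]; order=7,2
step 3: dequeue 4; queue=[5,0,1,8]; order=7,2,4
step 4: dequeue 5; queue=[0,1,8]; order=7,2,4,5
step 5: dequeue 0; queue=[1,8,6]; order=7,2,4,5,0
step 6: dequeue 1; queue=[8,6]; order=7,2,4,5,0,1
step 7: dequeue 8; queue=[6]; order=7,2,4,5,0,1,8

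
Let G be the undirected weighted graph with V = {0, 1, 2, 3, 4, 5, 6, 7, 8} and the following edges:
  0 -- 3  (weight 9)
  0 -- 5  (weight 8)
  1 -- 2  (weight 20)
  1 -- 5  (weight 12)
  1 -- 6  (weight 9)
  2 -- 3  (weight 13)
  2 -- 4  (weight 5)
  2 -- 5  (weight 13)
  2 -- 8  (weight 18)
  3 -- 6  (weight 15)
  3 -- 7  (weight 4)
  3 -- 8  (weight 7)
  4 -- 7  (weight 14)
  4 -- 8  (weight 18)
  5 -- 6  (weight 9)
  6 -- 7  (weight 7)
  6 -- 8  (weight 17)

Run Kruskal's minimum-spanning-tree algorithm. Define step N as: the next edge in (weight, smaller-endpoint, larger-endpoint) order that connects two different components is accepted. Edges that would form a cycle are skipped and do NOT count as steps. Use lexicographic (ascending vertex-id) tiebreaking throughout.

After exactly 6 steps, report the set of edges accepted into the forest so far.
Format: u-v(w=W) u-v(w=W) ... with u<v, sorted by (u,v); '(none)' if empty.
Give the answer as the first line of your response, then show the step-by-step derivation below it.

0-3(w=9) 0-5(w=8) 2-4(w=5) 3-7(w=4) 3-8(w=7) 6-7(w=7)

step 1: add edge 3-7 (w=4); MST = {3-7(w=4)}
step 2: add edge 2-4 (w=5); MST = {2-4(w=5) 3-7(w=4)}
step 3: add edge 3-8 (w=7); MST = {2-4(w=5) 3-7(w=4) 3-8(w=7)}
step 4: add edge 6-7 (w=7); MST = {2-4(w=5) 3-7(w=4) 3-8(w=7) 6-7(w=7)}
step 5: add edge 0-5 (w=8); MST = {0-5(w=8) 2-4(w=5) 3-7(w=4) 3-8(w=7) 6-7(w=7)}
step 6: add edge 0-3 (w=9); MST = {0-3(w=9) 0-5(w=8) 2-4(w=5) 3-7(w=4) 3-8(w=7) 6-7(w=7)}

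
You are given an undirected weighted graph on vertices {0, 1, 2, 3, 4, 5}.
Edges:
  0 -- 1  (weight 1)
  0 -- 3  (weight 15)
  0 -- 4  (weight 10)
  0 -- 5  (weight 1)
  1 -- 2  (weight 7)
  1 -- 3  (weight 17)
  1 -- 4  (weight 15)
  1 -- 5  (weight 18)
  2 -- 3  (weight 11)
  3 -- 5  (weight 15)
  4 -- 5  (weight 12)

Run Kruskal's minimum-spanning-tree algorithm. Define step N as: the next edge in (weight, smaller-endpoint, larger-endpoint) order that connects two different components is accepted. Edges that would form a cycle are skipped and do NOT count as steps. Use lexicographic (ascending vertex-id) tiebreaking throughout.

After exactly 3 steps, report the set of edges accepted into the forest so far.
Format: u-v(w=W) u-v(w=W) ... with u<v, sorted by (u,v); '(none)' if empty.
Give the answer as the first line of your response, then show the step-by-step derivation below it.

0-1(w=1) 0-5(w=1) 1-2(w=7)

step 1: add edge 0-1 (w=1); MST = {0-1(w=1)}
step 2: add edge 0-5 (w=1); MST = {0-1(w=1) 0-5(w=1)}
step 3: add edge 1-2 (w=7); MST = {0-1(w=1) 0-5(w=1) 1-2(w=7)}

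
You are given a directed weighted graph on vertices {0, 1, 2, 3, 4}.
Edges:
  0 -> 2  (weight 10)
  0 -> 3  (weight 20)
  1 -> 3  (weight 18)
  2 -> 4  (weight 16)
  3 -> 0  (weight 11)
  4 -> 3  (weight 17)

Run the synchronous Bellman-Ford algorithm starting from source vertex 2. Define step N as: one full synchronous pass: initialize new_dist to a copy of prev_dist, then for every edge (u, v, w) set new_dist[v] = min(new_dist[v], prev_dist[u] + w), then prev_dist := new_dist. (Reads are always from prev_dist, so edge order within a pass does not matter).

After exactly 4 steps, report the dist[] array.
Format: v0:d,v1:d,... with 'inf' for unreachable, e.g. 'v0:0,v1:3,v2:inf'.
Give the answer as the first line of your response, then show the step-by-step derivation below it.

v0:44,v1:inf,v2:0,v3:33,v4:16

step 1: dist = v0:inf,v1:inf,v2:0,v3:inf,v4:16
step 2: dist = v0:inf,v1:inf,v2:0,v3:33,v4:16
step 3: dist = v0:44,v1:inf,v2:0,v3:33,v4:16
step 4: dist = v0:44,v1:inf,v2:0,v3:33,v4:16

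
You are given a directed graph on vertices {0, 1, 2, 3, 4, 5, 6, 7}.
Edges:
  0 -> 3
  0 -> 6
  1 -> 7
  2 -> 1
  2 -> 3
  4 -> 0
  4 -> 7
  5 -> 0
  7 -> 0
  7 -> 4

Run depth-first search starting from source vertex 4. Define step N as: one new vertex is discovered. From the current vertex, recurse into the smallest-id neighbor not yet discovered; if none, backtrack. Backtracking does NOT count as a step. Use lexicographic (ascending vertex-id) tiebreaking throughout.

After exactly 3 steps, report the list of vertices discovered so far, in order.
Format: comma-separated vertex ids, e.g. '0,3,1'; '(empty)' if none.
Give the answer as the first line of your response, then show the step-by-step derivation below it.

4,0,3

step 1: discover 4; path=4; order=4
step 2: discover 0; path=4>0; order=4,0
step 3: discover 3; path=4>0>3; order=4,0,3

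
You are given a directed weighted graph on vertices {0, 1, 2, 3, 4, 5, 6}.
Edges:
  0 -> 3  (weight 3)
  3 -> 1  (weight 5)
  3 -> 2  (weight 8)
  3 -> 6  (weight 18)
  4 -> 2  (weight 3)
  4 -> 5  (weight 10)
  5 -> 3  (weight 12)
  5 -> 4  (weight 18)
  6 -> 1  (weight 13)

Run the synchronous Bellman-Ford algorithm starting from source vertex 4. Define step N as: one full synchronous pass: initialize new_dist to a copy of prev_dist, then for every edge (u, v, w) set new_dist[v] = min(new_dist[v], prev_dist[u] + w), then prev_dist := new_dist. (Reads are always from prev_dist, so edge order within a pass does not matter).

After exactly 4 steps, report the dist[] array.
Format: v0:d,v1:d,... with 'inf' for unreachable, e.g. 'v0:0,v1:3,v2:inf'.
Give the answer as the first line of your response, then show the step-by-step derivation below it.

v0:inf,v1:27,v2:3,v3:22,v4:0,v5:10,v6:40

step 1: dist = v0:inf,v1:inf,v2:3,v3:inf,v4:0,v5:10,v6:inf
step 2: dist = v0:inf,v1:inf,v2:3,v3:22,v4:0,v5:10,v6:inf
step 3: dist = v0:inf,v1:27,v2:3,v3:22,v4:0,v5:10,v6:40
step 4: dist = v0:inf,v1:27,v2:3,v3:22,v4:0,v5:10,v6:40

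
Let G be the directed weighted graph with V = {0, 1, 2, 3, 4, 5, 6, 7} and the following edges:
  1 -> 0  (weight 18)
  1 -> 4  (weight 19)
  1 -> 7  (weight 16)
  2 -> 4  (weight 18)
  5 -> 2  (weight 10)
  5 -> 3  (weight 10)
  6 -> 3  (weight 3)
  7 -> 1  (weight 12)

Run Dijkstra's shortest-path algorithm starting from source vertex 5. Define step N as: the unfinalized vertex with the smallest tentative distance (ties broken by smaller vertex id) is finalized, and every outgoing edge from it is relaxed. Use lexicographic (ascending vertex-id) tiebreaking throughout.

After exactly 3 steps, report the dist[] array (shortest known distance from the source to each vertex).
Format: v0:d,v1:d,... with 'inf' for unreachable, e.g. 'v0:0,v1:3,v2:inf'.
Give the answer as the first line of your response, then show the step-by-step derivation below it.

v0:inf,v1:inf,v2:10,v3:10,v4:28,v5:0,v6:inf,v7:inf

step 1: dist = v0:inf,v1:inf,v2:10,v3:10,v4:inf,v5:0,v6:inf,v7:inf
step 2: dist = v0:inf,v1:inf,v2:10,v3:10,v4:28,v5:0,v6:inf,v7:inf
step 3: dist = v0:inf,v1:inf,v2:10,v3:10,v4:28,v5:0,v6:inf,v7:inf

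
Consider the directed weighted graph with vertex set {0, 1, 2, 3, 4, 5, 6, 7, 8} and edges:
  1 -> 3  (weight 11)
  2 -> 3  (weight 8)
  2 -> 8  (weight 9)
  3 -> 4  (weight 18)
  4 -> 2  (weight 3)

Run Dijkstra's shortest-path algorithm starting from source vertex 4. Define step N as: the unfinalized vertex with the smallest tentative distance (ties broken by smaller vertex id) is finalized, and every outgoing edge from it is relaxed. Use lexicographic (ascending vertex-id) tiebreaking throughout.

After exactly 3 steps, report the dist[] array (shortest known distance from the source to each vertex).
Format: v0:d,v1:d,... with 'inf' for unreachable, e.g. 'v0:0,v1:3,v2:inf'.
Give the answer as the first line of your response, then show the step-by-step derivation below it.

v0:inf,v1:inf,v2:3,v3:11,v4:0,v5:inf,v6:inf,v7:inf,v8:12

step 1: dist = v0:inf,v1:inf,v2:3,v3:inf,v4:0,v5:inf,v6:inf,v7:inf,v8:inf
step 2: dist = v0:inf,v1:inf,v2:3,v3:11,v4:0,v5:inf,v6:inf,v7:inf,v8:12
step 3: dist = v0:inf,v1:inf,v2:3,v3:11,v4:0,v5:inf,v6:inf,v7:inf,v8:12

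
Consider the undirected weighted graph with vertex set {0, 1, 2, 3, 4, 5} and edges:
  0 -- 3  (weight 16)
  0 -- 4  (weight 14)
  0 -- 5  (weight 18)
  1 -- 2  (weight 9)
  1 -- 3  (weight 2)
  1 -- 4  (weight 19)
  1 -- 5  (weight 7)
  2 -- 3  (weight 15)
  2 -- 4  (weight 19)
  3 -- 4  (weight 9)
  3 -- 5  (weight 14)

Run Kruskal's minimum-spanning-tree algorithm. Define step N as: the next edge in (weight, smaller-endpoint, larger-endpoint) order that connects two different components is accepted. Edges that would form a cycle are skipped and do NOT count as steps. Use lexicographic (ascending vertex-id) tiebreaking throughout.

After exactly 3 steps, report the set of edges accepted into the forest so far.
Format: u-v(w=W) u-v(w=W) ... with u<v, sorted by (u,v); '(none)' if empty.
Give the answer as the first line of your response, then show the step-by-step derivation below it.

1-2(w=9) 1-3(w=2) 1-5(w=7)

step 1: add edge 1-3 (w=2); MST = {1-3(w=2)}
step 2: add edge 1-5 (w=7); MST = {1-3(w=2) 1-5(w=7)}
step 3: add edge 1-2 (w=9); MST = {1-2(w=9) 1-3(w=2) 1-5(w=7)}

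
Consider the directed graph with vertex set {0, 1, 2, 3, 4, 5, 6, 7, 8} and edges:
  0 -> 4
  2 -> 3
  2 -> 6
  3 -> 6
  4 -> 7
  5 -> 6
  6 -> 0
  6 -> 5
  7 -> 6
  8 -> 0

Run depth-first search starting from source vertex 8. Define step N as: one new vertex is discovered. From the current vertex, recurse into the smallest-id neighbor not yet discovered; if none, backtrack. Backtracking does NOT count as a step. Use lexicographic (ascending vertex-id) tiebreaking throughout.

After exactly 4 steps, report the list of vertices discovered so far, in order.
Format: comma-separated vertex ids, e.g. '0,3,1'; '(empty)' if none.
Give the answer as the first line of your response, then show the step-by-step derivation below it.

8,0,4,7

step 1: discover 8; path=8; order=8
step 2: discover 0; path=8>0; order=8,0
step 3: discover 4; path=8>0>4; order=8,0,4
step 4: discover 7; path=8>0>4>7; order=8,0,4,7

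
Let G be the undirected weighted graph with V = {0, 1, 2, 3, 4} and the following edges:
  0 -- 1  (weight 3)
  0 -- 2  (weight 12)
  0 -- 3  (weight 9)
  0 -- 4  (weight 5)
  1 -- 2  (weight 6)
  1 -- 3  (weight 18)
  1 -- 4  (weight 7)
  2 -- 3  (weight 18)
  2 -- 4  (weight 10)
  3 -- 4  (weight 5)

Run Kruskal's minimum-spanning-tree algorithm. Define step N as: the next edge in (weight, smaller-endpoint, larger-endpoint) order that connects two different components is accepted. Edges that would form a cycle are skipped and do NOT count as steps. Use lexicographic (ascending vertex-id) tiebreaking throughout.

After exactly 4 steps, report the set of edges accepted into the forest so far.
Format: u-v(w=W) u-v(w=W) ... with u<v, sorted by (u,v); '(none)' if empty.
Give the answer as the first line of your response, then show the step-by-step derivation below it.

0-1(w=3) 0-4(w=5) 1-2(w=6) 3-4(w=5)

step 1: add edge 0-1 (w=3); MST = {0-1(w=3)}
step 2: add edge 0-4 (w=5); MST = {0-1(w=3) 0-4(w=5)}
step 3: add edge 3-4 (w=5); MST = {0-1(w=3) 0-4(w=5) 3-4(w=5)}
step 4: add edge 1-2 (w=6); MST = {0-1(w=3) 0-4(w=5) 1-2(w=6) 3-4(w=5)}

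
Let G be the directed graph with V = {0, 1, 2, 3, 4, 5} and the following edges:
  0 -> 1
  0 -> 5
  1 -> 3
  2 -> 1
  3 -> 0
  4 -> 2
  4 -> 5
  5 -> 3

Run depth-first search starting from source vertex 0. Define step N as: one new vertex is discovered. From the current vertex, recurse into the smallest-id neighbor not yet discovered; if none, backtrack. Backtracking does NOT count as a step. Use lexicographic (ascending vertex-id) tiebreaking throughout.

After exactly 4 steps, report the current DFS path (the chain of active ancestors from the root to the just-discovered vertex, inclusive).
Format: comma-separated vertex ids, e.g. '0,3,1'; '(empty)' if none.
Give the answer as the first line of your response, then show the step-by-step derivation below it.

0,5

step 1: discover 0; path=0; order=0
step 2: discover 1; path=0>1; order=0,1
step 3: discover 3; path=0>1>3; order=0,1,3
step 4: discover 5; path=0>5; order=0,1,3,5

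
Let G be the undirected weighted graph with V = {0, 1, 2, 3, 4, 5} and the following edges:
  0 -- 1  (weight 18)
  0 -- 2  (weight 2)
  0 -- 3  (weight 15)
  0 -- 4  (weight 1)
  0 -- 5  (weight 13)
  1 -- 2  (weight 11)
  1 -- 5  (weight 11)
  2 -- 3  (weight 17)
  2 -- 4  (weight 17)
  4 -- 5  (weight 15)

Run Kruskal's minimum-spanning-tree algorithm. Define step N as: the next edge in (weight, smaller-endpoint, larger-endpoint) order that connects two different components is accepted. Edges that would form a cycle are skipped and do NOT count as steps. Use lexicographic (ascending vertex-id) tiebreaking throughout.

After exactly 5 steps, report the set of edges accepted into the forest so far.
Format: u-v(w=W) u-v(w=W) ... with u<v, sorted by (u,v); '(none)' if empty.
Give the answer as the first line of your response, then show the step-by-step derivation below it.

0-2(w=2) 0-3(w=15) 0-4(w=1) 1-2(w=11) 1-5(w=11)

step 1: add edge 0-4 (w=1); MST = {0-4(w=1)}
step 2: add edge 0-2 (w=2); MST = {0-2(w=2) 0-4(w=1)}
step 3: add edge 1-2 (w=11); MST = {0-2(w=2) 0-4(w=1) 1-2(w=11)}
step 4: add edge 1-5 (w=11); MST = {0-2(w=2) 0-4(w=1) 1-2(w=11) 1-5(w=11)}
step 5: add edge 0-3 (w=15); MST = {0-2(w=2) 0-3(w=15) 0-4(w=1) 1-2(w=11) 1-5(w=11)}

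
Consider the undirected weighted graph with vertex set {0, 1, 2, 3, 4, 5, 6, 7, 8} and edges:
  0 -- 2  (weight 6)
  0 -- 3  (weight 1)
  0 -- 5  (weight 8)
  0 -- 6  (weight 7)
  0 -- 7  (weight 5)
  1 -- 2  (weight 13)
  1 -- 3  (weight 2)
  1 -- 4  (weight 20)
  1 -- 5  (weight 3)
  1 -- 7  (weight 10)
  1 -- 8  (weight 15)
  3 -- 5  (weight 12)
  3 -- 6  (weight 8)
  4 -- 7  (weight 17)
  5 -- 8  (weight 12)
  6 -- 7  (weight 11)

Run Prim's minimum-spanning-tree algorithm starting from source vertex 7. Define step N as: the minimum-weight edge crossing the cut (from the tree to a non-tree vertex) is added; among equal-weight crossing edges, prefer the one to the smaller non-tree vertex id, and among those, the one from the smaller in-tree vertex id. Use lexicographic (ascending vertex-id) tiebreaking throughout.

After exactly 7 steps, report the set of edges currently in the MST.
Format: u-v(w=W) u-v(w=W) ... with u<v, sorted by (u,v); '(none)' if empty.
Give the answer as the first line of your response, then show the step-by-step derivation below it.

0-2(w=6) 0-3(w=1) 0-6(w=7) 0-7(w=5) 1-3(w=2) 1-5(w=3) 5-8(w=12)

step 1: add edge 0-7 (w=5); MST = {0-7(w=5)}
step 2: add edge 0-3 (w=1); MST = {0-3(w=1) 0-7(w=5)}
step 3: add edge 1-3 (w=2); MST = {0-3(w=1) 0-7(w=5) 1-3(w=2)}
step 4: add edge 1-5 (w=3); MST = {0-3(w=1) 0-7(w=5) 1-3(w=2) 1-5(w=3)}
step 5: add edge 0-2 (w=6); MST = {0-2(w=6) 0-3(w=1) 0-7(w=5) 1-3(w=2) 1-5(w=3)}
step 6: add edge 0-6 (w=7); MST = {0-2(w=6) 0-3(w=1) 0-6(w=7) 0-7(w=5) 1-3(w=2) 1-5(w=3)}
step 7: add edge 5-8 (w=12); MST = {0-2(w=6) 0-3(w=1) 0-6(w=7) 0-7(w=5) 1-3(w=2) 1-5(w=3) 5-8(w=12)}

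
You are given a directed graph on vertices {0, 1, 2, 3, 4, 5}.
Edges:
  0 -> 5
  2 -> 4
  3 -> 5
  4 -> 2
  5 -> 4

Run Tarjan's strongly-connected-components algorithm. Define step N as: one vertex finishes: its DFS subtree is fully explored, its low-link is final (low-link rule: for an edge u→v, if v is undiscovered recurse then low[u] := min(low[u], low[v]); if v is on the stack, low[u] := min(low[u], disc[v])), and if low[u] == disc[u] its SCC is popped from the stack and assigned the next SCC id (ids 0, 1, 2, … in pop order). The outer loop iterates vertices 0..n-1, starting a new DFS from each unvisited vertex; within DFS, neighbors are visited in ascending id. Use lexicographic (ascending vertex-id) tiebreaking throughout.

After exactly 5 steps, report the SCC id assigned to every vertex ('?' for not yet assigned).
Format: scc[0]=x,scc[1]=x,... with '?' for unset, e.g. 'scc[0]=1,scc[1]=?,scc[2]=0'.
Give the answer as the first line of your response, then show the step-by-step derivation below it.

scc[0]=2,scc[1]=3,scc[2]=0,scc[3]=?,scc[4]=0,scc[5]=1

step 1: low=(low[0]=0,low[1]=?,low[2]=2,low[3]=?,low[4]=2,low[5]=1); scc=(scc[0]=?,scc[1]=?,scc[2]=?,scc[3]=?,scc[4]=?,scc[5]=?)
step 2: low=(low[0]=0,low[1]=?,low[2]=2,low[3]=?,low[4]=2,low[5]=1); scc=(scc[0]=?,scc[1]=?,scc[2]=0,scc[3]=?,scc[4]=0,scc[5]=?)
step 3: low=(low[0]=0,low[1]=?,low[2]=2,low[3]=?,low[4]=2,low[5]=1); scc=(scc[0]=?,scc[1]=?,scc[2]=0,scc[3]=?,scc[4]=0,scc[5]=1)
step 4: low=(low[0]=0,low[1]=?,low[2]=2,low[3]=?,low[4]=2,low[5]=1); scc=(scc[0]=2,scc[1]=?,scc[2]=0,scc[3]=?,scc[4]=0,scc[5]=1)
step 5: low=(low[0]=0,low[1]=4,low[2]=2,low[3]=?,low[4]=2,low[5]=1); scc=(scc[0]=2,scc[1]=3,scc[2]=0,scc[3]=?,scc[4]=0,scc[5]=1)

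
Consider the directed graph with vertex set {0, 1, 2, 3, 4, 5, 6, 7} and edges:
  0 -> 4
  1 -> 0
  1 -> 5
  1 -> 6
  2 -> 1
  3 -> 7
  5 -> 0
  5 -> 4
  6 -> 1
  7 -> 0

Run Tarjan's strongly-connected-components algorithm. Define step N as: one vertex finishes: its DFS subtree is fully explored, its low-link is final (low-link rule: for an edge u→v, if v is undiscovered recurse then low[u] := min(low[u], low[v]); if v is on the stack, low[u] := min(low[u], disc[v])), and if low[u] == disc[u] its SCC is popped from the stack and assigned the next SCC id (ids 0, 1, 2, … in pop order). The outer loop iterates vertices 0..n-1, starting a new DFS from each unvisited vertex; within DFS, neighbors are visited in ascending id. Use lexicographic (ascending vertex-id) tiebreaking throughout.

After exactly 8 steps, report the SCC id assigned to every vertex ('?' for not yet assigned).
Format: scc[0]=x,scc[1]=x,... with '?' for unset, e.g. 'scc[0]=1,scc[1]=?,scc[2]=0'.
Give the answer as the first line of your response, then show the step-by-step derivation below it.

scc[0]=1,scc[1]=3,scc[2]=4,scc[3]=6,scc[4]=0,scc[5]=2,scc[6]=3,scc[7]=5

step 1: low=(low[0]=0,low[1]=?,low[2]=?,low[3]=?,low[4]=1,low[5]=?,low[6]=?,low[7]=?); scc=(scc[0]=?,scc[1]=?,scc[2]=?,scc[3]=?,scc[4]=0,scc[5]=?,scc[6]=?,scc[7]=?)
step 2: low=(low[0]=0,low[1]=?,low[2]=?,low[3]=?,low[4]=1,low[5]=?,low[6]=?,low[7]=?); scc=(scc[0]=1,scc[1]=?,scc[2]=?,scc[3]=?,scc[4]=0,scc[5]=?,scc[6]=?,scc[7]=?)
step 3: low=(low[0]=0,low[1]=2,low[2]=?,low[3]=?,low[4]=1,low[5]=3,low[6]=?,low[7]=?); scc=(scc[0]=1,scc[1]=?,scc[2]=?,scc[3]=?,scc[4]=0,scc[5]=2,scc[6]=?,scc[7]=?)
step 4: low=(low[0]=0,low[1]=2,low[2]=?,low[3]=?,low[4]=1,low[5]=3,low[6]=2,low[7]=?); scc=(scc[0]=1,scc[1]=?,scc[2]=?,scc[3]=?,scc[4]=0,scc[5]=2,scc[6]=?,scc[7]=?)
step 5: low=(low[0]=0,low[1]=2,low[2]=?,low[3]=?,low[4]=1,low[5]=3,low[6]=2,low[7]=?); scc=(scc[0]=1,scc[1]=3,scc[2]=?,scc[3]=?,scc[4]=0,scc[5]=2,scc[6]=3,scc[7]=?)
step 6: low=(low[0]=0,low[1]=2,low[2]=5,low[3]=?,low[4]=1,low[5]=3,low[6]=2,low[7]=?); scc=(scc[0]=1,scc[1]=3,scc[2]=4,scc[3]=?,scc[4]=0,scc[5]=2,scc[6]=3,scc[7]=?)
step 7: low=(low[0]=0,low[1]=2,low[2]=5,low[3]=6,low[4]=1,low[5]=3,low[6]=2,low[7]=7); scc=(scc[0]=1,scc[1]=3,scc[2]=4,scc[3]=?,scc[4]=0,scc[5]=2,scc[6]=3,scc[7]=5)
step 8: low=(low[0]=0,low[1]=2,low[2]=5,low[3]=6,low[4]=1,low[5]=3,low[6]=2,low[7]=7); scc=(scc[0]=1,scc[1]=3,scc[2]=4,scc[3]=6,scc[4]=0,scc[5]=2,scc[6]=3,scc[7]=5)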